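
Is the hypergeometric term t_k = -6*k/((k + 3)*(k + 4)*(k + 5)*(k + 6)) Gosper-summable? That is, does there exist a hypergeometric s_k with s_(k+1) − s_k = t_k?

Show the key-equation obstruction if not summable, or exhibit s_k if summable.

Yes. s_k = k*(-k**2 - 12*k + 13)/(20*(k + 3)*(k + 4)*(k + 5)).

r(k) = (k + 1)*(k + 3)/(k*(k + 7)) after simplifying.
A = k + 3, B = k + 7, C = k.
Need (k + 3)·f(k+1) − (k + 6)·f(k) = k.
Degrees (1,1,1) ⇒ d ≤ 3.
Solving with deg f ≤ 3: f(k) = k*(k - 1)*(k + 13)/120.
R(k) = B(k−1)·f(k)/C(k) = (k - 1)*(k + 6)*(k + 13)/120; s_k = R·t_k = k*(-k**2 - 12*k + 13)/(20*(k + 3)*(k + 4)*(k + 5)).
Check: Δs_k = -6*k/(k**4 + 18*k**3 + 119*k**2 + 342*k + 360). ✓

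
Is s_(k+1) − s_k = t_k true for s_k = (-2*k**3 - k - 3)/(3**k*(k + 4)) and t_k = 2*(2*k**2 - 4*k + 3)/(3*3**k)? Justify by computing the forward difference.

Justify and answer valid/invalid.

Invalid: residual (-4*k**3 - 14*k**2 + 32*k - 33)/(3**k*(k**2 + 9*k + 20)) ≠ 0.

s_(k+1) = (-k - 2*(k + 1)**3 - 4)/(3*3**k*(k + 5))
s_(k+1) − s_k = (4*k**4 + 16*k**3 - 28*k**2 - 10*k + 21)/(3*3**k*(k**2 + 9*k + 20))
(s_(k+1) − s_k) − t_k = (-4*k**3 - 14*k**2 + 32*k - 33)/(3**k*(k**2 + 9*k + 20))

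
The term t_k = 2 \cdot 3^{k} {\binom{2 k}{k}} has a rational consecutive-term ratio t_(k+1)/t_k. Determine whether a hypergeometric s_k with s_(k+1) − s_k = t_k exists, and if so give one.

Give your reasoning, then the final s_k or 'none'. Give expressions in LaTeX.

r(k) = 6*(2*k + 1)/(k + 1) after simplifying.
Take A(k)=12*k + 6, B(k)=k + 1, C(k)=1.
Key eq: (12*k + 6)·f(k+1) = (k)·f(k) + (1).
From deg A=1, deg B=1, deg C=0: d=-1.
deg f ≤ -1 is impossible — no certificate.

not Gosper-summable; s_k does not exist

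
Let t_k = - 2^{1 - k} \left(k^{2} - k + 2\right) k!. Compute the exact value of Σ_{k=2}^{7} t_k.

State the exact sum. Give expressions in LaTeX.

r(k) = (k + 1)*(-k + (k + 1)**2 + 1)/(2*(k**2 - k + 2)) after simplifying.
Factor: A=k/2 + 1/2; B=1; C=k**2 - k + 2.
Need (k/2 + 1/2)·f(k+1) − (1)·f(k) = k**2 - k + 2.
deg f ≤ 1 (via 1,0,2).
A polynomial solution: f(k) = 2*(k - 1).
R(k) = B(k−1)·f(k)/C(k) = 2*(k - 1)/(k**2 - k + 2); s_k = R·t_k = -2**(2 - k)*(k - 1)*factorial(k).
s_(k+1) − s_k = -2**(1 - k)*(k**2 - k + 2)*factorial(k) = t_k.
Evaluate s at k=8 and k=2: -4410 and -2; difference -4408.

Σ = -4408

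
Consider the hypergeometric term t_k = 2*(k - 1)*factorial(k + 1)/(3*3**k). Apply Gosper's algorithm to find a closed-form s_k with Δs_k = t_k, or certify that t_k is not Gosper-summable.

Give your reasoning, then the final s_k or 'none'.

r(k) = k*(k + 2)/(3*(k - 1)) after simplifying.
A = k/3 + 2/3, B = 1, C = k - 1.
f must satisfy (k/3 + 2/3)·f(k+1) − (1)·f(k) = k - 1.
Bound: deg f ≤ 0.
Solve for f: f(k) = 3 (degree 0 ≤ 0).
Then R = B(k−1)f/C = 3/(k - 1), so s_k = R(k)·t_k = 2*factorial(k + 1)/3**k.
Verify: 2*(k - 1)*factorial(k + 1)/(3*3**k) matches t_k.

s_k = 2*factorial(k + 1)/3**k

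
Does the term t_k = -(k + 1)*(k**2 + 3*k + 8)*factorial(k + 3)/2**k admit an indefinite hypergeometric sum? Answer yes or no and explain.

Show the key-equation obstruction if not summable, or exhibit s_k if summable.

r(k) = (k + 2)*(k + 4)*(3*k + (k + 1)**2 + 11)/(2*(k + 1)*(k**2 + 3*k + 8)) after simplifying.
Normal form (A,B,C) = (k/2 + 2, 1, k**3 + 4*k**2 + 11*k + 8).
f must satisfy (k/2 + 2)·f(k+1) − (1)·f(k) = k**3 + 4*k**2 + 11*k + 8.
deg f ≤ 2 (via 1,0,3).
Solve for f: f(k) = 2*(k**2 + 2) (degree 2 ≤ 2).
Get s_k = R·t_k = -2**(1 - k)*(k**2 + 2)*factorial(k + 3) with R(k) = B(k−1)f(k)/C(k) = 2*(k**2 + 2)/((k + 1)*(k**2 + 3*k + 8)).
Verify: -(k + 1)*(k**2 + 3*k + 8)*factorial(k + 3)/2**k matches t_k.

Yes. s_k = -2**(1 - k)*(k**2 + 2)*factorial(k + 3).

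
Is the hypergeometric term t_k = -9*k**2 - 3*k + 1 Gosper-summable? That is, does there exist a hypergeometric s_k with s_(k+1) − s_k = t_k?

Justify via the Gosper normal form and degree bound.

Yes. s_k = k*(-3*k**2 + 3*k + 1).

t_(k+1)/t_k = (9*k**2 + 21*k + 11)/(9*k**2 + 3*k - 1).
Normal form (A,B,C) = (1, 1, k**2 + k/3 - 1/9).
Key eq: (1)·f(k+1) = (1)·f(k) + (k**2 + k/3 - 1/9).
From deg A=0, deg B=0, deg C=2: d=3.
Solving with deg f ≤ 3: f(k) = k*(3*k**2 - 3*k - 1)/9.
R(k) = B(k−1)·f(k)/C(k) = k*(3*k**2 - 3*k - 1)/(9*k**2 + 3*k - 1); s_k = R·t_k = k*(-3*k**2 + 3*k + 1).
s_(k+1) − s_k = -9*k**2 - 3*k + 1 = t_k.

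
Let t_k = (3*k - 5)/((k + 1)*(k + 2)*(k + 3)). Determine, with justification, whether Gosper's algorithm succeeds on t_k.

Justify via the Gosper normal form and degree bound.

The ratio is (k + 1)*(3*k - 2)/((k + 4)*(3*k - 5)).
So A=k + 1 and B=k + 4, with C=k - 5/3.
f must satisfy (k + 1)·f(k+1) − (k + 3)·f(k) = k - 5/3.
From deg A=1, deg B=1, deg C=1: d=2.
A polynomial solution: f(k) = -k*(k + 9)/6.
So s_k = (B(k−1)f/C)·t_k = (-k*(k + 3)*(k + 9)/(2*(3*k - 5)))·t_k = k*(-k - 9)/(2*(k + 1)*(k + 2)).
Δs = (3*k - 5)/(k**3 + 6*k**2 + 11*k + 6), as required.

Yes. s_k = k*(-k - 9)/(2*(k + 1)*(k + 2)).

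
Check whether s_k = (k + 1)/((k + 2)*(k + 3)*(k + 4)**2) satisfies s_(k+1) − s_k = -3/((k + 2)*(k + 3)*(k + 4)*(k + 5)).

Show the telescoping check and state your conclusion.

Invalid: residual 3*(4*k + 17)/(k**6 + 23*k**5 + 217*k**4 + 1073*k**3 + 2926*k**2 + 4160*k + 2400) ≠ 0.

s_(k+1) = (k + 2)/((k + 3)*(k + 4)*(k + 5)**2)
s_(k+1) − s_k = (-(k + 1)*(k + 5)**2 + (k + 2)**2*(k + 4))/((k + 2)*(k + 3)*(k + 4)**2*(k + 5)**2)
(s_(k+1) − s_k) − t_k = 3*(4*k + 17)/(k**6 + 23*k**5 + 217*k**4 + 1073*k**3 + 2926*k**2 + 4160*k + 2400)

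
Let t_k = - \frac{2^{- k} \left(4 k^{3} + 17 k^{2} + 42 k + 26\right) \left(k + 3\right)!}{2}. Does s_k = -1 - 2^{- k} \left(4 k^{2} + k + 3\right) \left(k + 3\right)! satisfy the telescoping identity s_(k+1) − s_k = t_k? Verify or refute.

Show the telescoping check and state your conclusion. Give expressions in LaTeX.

s_(k+1) = -2**(-k - 1)*(k + 4*(k + 1)**2 + 4)*factorial(k + 4) - 1
s_(k+1) − s_k = -(4*k**3 + 17*k**2 + 42*k + 26)*factorial(k + 3)/(2*2**k)
(s_(k+1) − s_k) − t_k = 0

Valid — Δs_k = t_k.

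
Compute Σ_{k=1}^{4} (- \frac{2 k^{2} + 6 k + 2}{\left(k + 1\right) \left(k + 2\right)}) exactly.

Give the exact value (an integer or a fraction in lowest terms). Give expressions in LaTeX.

Σ = -22/3

Compute t_(k+1)/t_k: get (k + 1)*(3*k + (k + 1)**2 + 4)/((k + 3)*(k**2 + 3*k + 1)).
A = k + 1, B = k + 3, C = k**2 + 3*k + 1.
Key eq: (k + 1)·f(k+1) = (k + 2)·f(k) + (k**2 + 3*k + 1).
From deg A=1, deg B=1, deg C=2: d=2.
Coefficient equations give f(k) = k**2.
Certificate R = B(k−1)f/C = k**2*(k + 2)/(k**2 + 3*k + 1) gives s_k = -2*k**2/(k + 1).
Δs = 2*(-k**2 - 3*k - 1)/(k**2 + 3*k + 2), as required.
Σ_(k=1)^(4) t_k = s_(5) − s_(1) = -25/3 − (-1) = -22/3.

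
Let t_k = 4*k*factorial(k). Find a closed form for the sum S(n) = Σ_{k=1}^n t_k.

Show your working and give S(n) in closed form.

Compute t_(k+1)/t_k: get (k + 1)**2/k.
Factor: A=k + 1; B=1; C=k.
f must satisfy (k + 1)·f(k+1) − (1)·f(k) = k.
Bound: deg f ≤ 0.
Solving with deg f ≤ 0: f(k) = 1.
Certificate R = B(k−1)f/C = 1/k gives s_k = 4*factorial(k).
s_(k+1) − s_k = 4*k*factorial(k) = t_k.
s_(n+1) = 4*factorial(n + 1) and s_(1) = 4, so S(n) = 4*factorial(n + 1) - 4.

S(n) = 4*factorial(n + 1) - 4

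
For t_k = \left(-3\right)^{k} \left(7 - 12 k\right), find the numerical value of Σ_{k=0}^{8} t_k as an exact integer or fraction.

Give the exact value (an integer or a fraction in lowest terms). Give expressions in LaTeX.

The ratio is 3*(-12*k - 5)/(12*k - 7).
So A=-3 and B=1, with C=k - 7/12.
f must satisfy (-3)·f(k+1) − (1)·f(k) = k - 7/12.
deg f ≤ 1 (via 0,0,1).
A polynomial solution: f(k) = -(3*k - 4)/12.
Certificate R = B(k−1)f/C = -(3*k - 4)/(12*k - 7) gives s_k = (-3)**k*(3*k - 4).
Verify: (-3)**k*(7 - 12*k) matches t_k.
Sum = s_(9) − s_(0); s_(9) = -452709, s_(0) = -4 ⇒ -452705.

Σ = -452705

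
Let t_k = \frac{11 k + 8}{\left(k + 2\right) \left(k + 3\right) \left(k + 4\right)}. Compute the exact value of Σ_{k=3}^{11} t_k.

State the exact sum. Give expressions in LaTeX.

Σ = 9/10

The ratio is (k + 2)*(11*k + 19)/((k + 5)*(11*k + 8)).
So A=k + 2 and B=k + 5, with C=k + 8/11.
Key eq: (k + 2)·f(k+1) = (k + 4)·f(k) + (k + 8/11).
From deg A=1, deg B=1, deg C=1: d=2.
Match coefficients ⇒ f(k) = k*(5*k + 3)/22.
So s_k = (B(k−1)f/C)·t_k = (k*(k + 4)*(5*k + 3)/(2*(11*k + 8)))·t_k = k*(5*k + 3)/(2*(k + 2)*(k + 3)).
Verify: (11*k + 8)/(k**3 + 9*k**2 + 26*k + 24) matches t_k.
Σ_(k=3)^(11) t_k = s_(12) − s_(3) = 9/5 − (9/10) = 9/10.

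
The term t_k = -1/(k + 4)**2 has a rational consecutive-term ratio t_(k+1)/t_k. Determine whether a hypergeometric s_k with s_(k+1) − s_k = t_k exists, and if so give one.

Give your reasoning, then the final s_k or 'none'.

no hypergeometric antidifference exists

Compute t_(k+1)/t_k: get (k + 4)**2/(k + 5)**2.
Take A(k)=k**2 + 8*k + 16, B(k)=k**2 + 10*k + 25, C(k)=1.
Solve (k**2 + 8*k + 16)·f(k+1) − (k**2 + 8*k + 16)·f(k) = 1.
Degrees (2,2,0) ⇒ d ≤ 0.
f = c0 ⇒ A·f(k+1) − B(k−1)·f(k) − C = -1. The system {-1 = 0} is inconsistent; no antidifference.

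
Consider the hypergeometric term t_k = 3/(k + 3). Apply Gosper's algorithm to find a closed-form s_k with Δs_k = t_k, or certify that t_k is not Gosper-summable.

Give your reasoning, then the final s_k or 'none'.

no hypergeometric antidifference exists

t_(k+1)/t_k = (k + 3)/(k + 4).
Take A(k)=k + 3, B(k)=k + 4, C(k)=1.
Need (k + 3)·f(k+1) − (k + 3)·f(k) = 1.
deg f ≤ 0 (via 1,1,0).
Write f(k) = c0. Then LHS − RHS = -1, requiring -1 = 0: contradictory. No certificate.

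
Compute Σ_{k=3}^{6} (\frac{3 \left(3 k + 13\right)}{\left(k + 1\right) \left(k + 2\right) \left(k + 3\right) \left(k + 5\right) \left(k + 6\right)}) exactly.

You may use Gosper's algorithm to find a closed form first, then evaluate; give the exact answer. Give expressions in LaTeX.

Σ = 11/720

Step 1: r(k) = (k + 1)*(k + 5)*(3*k + 16)/((k + 4)*(k + 7)*(3*k + 13)).
Factor: A=k + 1; B=k + 7; C=k**2 + 25*k/3 + 52/3.
f must satisfy (k + 1)·f(k+1) − (k + 6)·f(k) = k**2 + 25*k/3 + 52/3.
Bound: deg f ≤ 5.
A polynomial solution: f(k) = k*(k + 3)*(k + 4)*(k**2 + 8*k + 17)/30.
Then R = B(k−1)f/C = k*(k + 3)*(k + 6)*(k**2 + 8*k + 17)/(10*(3*k + 13)), so s_k = R(k)·t_k = 3*k*(k**2 + 8*k + 17)/(10*(k**3 + 8*k**2 + 17*k + 10)).
s_(k+1) − s_k = 3*(3*k + 13)/(k**5 + 17*k**4 + 107*k**3 + 307*k**2 + 396*k + 180) = t_k.
Telescoping: Σ = s_(7) − s_(3) = 427/1440 − (9/32) = 11/720.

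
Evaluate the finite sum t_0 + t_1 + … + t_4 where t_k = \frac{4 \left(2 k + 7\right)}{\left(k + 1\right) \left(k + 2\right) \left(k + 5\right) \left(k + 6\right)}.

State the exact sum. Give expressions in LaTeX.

r(k) = (k + 1)*(k + 5)*(2*k + 9)/((k + 3)*(k + 7)*(2*k + 7)) after simplifying.
Factor: A=k + 1; B=k + 7; C=k**3 + 21*k**2/2 + 73*k/2 + 42.
Set up (k + 1)·f(k+1) − (k + 6)·f(k) − (k**3 + 21*k**2/2 + 73*k/2 + 42) = 0.
From deg A=1, deg B=1, deg C=3: d=5.
Match coefficients ⇒ f(k) = k*(k + 2)*(k + 3)*(k + 4)*(k + 6)/10.
R(k) = B(k−1)·f(k)/C(k) = k*(k + 2)*(k + 6)**2/(5*(2*k + 7)); s_k = R·t_k = 4*k*(k + 6)/(5*(k**2 + 6*k + 5)).
Verify: 4*(2*k + 7)/(k**4 + 14*k**3 + 65*k**2 + 112*k + 60) matches t_k.
Sum = s_(5) − s_(0); s_(5) = 11/15, s_(0) = 0 ⇒ 11/15.

Σ = 11/15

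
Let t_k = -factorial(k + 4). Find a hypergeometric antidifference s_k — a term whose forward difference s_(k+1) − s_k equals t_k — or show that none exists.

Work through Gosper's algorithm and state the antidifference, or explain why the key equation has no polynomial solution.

no hypergeometric antidifference exists

r(k) = k + 5 after simplifying.
Gosper form: A/B · C(k+1)/C(k) with A=k + 5, B=1, C=1.
f must satisfy (k + 5)·f(k+1) − (1)·f(k) = 1.
Bound: deg f ≤ -1.
deg f ≤ -1 is impossible — no certificate.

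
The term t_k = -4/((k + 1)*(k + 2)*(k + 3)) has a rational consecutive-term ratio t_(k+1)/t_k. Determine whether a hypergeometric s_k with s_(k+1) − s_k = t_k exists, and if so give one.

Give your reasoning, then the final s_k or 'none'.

s_k = k*(-k - 3)/((k + 1)*(k + 2))

The ratio is (k + 1)/(k + 4).
Gosper form: A/B · C(k+1)/C(k) with A=k + 1, B=k + 4, C=1.
Need (k + 1)·f(k+1) − (k + 3)·f(k) = 1.
d = 2 from the (1,1,0) case.
Match coefficients ⇒ f(k) = k*(k + 3)/4.
Then R = B(k−1)f/C = k*(k + 3)**2/4, so s_k = R(k)·t_k = k*(-k - 3)/((k + 1)*(k + 2)).
Verify: -4/(k**3 + 6*k**2 + 11*k + 6) matches t_k.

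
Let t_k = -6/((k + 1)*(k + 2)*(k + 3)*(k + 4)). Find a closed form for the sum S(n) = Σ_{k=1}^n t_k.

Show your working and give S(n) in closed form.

t_(k+1)/t_k = (k + 1)/(k + 5).
A = k + 1, B = k + 5, C = 1.
Need (k + 1)·f(k+1) − (k + 4)·f(k) = 1.
From deg A=1, deg B=1, deg C=0: d=3.
Solving with deg f ≤ 3: f(k) = k*(k**2 + 6*k + 11)/18.
Get s_k = R·t_k = k*(-k**2 - 6*k - 11)/(3*(k + 1)*(k + 2)*(k + 3)) with R(k) = B(k−1)f(k)/C(k) = k*(k + 4)*(k**2 + 6*k + 11)/18.
Check: Δs_k = -6/(k**4 + 10*k**3 + 35*k**2 + 50*k + 24). ✓
Telescope: S(n) = s_(n+1) − s_(1) = (-n**3 - 9*n**2 - 26*n - 18)/(3*(n**3 + 9*n**2 + 26*n + 24)) − (-1/4) = n*(-n**2 - 9*n - 26)/(12*(n**3 + 9*n**2 + 26*n + 24)).

S(n) = n*(-n**2 - 9*n - 26)/(12*(n**3 + 9*n**2 + 26*n + 24))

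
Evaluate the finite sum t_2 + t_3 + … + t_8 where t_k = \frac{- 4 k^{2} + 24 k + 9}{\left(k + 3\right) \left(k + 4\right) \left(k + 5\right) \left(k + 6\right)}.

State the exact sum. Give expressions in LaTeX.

Σ = 529/10920

The ratio is (k + 3)*(24*k - 4*(k + 1)**2 + 33)/((k + 7)*(-4*k**2 + 24*k + 9)).
A = k + 3, B = k + 7, C = k**2 - 6*k - 9/4.
f must satisfy (k + 3)·f(k+1) − (k + 6)·f(k) = k**2 - 6*k - 9/4.
Bound: deg f ≤ 3.
Coefficient equations give f(k) = k*(k**2 - 68*k + 7)/80.
R(k) = B(k−1)·f(k)/C(k) = k*(k + 6)*(k**2 - 68*k + 7)/(20*(4*k**2 - 24*k - 9)); s_k = R·t_k = k*(-k**2 + 68*k - 7)/(20*(k + 3)*(k + 4)*(k + 5)).
Verify: (-4*k**2 + 24*k + 9)/(k**4 + 18*k**3 + 119*k**2 + 342*k + 360) matches t_k.
Σ_(k=2)^(8) t_k = s_(9) − s_(2) = 393/3640 − (5/84) = 529/10920.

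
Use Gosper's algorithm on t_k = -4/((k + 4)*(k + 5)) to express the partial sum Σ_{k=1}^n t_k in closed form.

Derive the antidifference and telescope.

Step 1: r(k) = (k + 4)/(k + 6).
Normal form (A,B,C) = (k + 4, k + 6, 1).
Set up (k + 4)·f(k+1) − (k + 5)·f(k) − (1) = 0.
From deg A=1, deg B=1, deg C=0: d=1.
Solving with deg f ≤ 1: f(k) = k/4.
So s_k = (B(k−1)f/C)·t_k = (k*(k + 5)/4)·t_k = -k/(k + 4).
Δs = -4/(k**2 + 9*k + 20), as required.
Telescope: S(n) = s_(n+1) − s_(1) = (-n - 1)/(n + 5) − (-1/5) = -4*n/(5*n + 25).

S(n) = -4*n/(5*n + 25)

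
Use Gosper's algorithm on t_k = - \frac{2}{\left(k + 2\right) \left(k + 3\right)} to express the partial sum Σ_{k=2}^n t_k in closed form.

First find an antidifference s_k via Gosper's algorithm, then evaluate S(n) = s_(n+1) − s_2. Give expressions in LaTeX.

S(n) = \frac{1 - n}{2 \left(n + 3\right)}

t_(k+1)/t_k = (k + 2)/(k + 4).
Gosper form: A/B · C(k+1)/C(k) with A=k + 2, B=k + 4, C=1.
Solve (k + 2)·f(k+1) − (k + 3)·f(k) = 1.
Degrees (1,1,0) ⇒ d ≤ 1.
Solving with deg f ≤ 1: f(k) = k/2.
Then R = B(k−1)f/C = k*(k + 3)/2, so s_k = R(k)·t_k = -k/(k + 2).
s_(k+1) − s_k = -2/(k**2 + 5*k + 6) = t_k.
Telescope: S(n) = s_(n+1) − s_(2) = (-n - 1)/(n + 3) − (-1/2) = (1 - n)/(2*(n + 3)).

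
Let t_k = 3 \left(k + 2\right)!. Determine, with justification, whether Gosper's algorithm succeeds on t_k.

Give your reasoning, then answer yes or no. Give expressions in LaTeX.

No. Not Gosper-summable.

Compute t_(k+1)/t_k: get k + 3.
Gosper form: A/B · C(k+1)/C(k) with A=k + 3, B=1, C=1.
Need (k + 3)·f(k+1) − (1)·f(k) = 1.
deg f ≤ -1 (via 1,0,0).
deg f ≤ -1 is impossible — no certificate.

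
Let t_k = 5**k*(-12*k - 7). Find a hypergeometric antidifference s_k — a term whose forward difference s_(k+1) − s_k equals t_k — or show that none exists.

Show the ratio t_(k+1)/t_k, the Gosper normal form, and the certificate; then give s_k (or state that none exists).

s_k = 5**k*(2 - 3*k)

Compute t_(k+1)/t_k: get 5*(12*k + 19)/(12*k + 7).
So A=5 and B=1, with C=k + 7/12.
Need (5)·f(k+1) − (1)·f(k) = k + 7/12.
Bound: deg f ≤ 1.
Match coefficients ⇒ f(k) = (3*k - 2)/12.
Get s_k = R·t_k = 5**k*(2 - 3*k) with R(k) = B(k−1)f(k)/C(k) = (3*k - 2)/(12*k + 7).
Check: Δs_k = 5**k*(-12*k - 7). ✓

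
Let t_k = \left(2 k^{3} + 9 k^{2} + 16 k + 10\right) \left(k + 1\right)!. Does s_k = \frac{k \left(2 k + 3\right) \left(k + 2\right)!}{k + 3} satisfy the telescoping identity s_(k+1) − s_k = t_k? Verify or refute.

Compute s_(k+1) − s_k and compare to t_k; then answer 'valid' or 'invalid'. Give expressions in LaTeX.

s_(k+1) = (k + 1)*(2*k + 5)*factorial(k + 3)/(k + 4)
s_(k+1) − s_k = (2*k**4 + 17*k**3 + 54*k**2 + 81*k + 45)*factorial(k + 2)/((k + 3)*(k + 4))
(s_(k+1) − s_k) − t_k = -(k**2 + 5*k + 5)*(2*k**2 + 5*k + 6)*factorial(k + 1)/((k + 3)*(k + 4))

Invalid: residual - \frac{\left(k^{2} + 5 k + 5\right) \left(2 k^{2} + 5 k + 6\right) \left(k + 1\right)!}{\left(k + 3\right) \left(k + 4\right)} ≠ 0.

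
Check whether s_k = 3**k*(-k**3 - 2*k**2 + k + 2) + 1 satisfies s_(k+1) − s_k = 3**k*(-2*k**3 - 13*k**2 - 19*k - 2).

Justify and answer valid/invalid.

s_(k+1) = 3**(k + 1)*(k - (k + 1)**3 - 2*(k + 1)**2 + 3) + 1
s_(k+1) − s_k = 3**k*(-2*k**3 - 13*k**2 - 19*k - 2)
(s_(k+1) − s_k) − t_k = 0

Valid — Δs_k = t_k.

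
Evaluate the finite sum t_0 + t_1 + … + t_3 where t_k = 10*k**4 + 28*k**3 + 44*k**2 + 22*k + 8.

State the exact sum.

Σ = 2768

t_(k+1)/t_k = (5*k**4 + 34*k**3 + 94*k**2 + 117*k + 56)/(5*k**4 + 14*k**3 + 22*k**2 + 11*k + 4).
Take A(k)=1, B(k)=1, C(k)=k**4 + 14*k**3/5 + 22*k**2/5 + 11*k/5 + 4/5.
Set up (1)·f(k+1) − (1)·f(k) − (k**4 + 14*k**3/5 + 22*k**2/5 + 11*k/5 + 4/5) = 0.
From deg A=0, deg B=0, deg C=4: d=5.
Solving with deg f ≤ 5: f(k) = k*(k**4 + k**3 + 2*k**2 - 2*k + 2)/5.
So s_k = (B(k−1)f/C)·t_k = (k*(k**4 + k**3 + 2*k**2 - 2*k + 2)/(5*k**4 + 14*k**3 + 22*k**2 + 11*k + 4))·t_k = 2*k*(k**4 + k**3 + 2*k**2 - 2*k + 2).
Verify: 10*k**4 + 28*k**3 + 44*k**2 + 22*k + 8 matches t_k.
Sum = s_(4) − s_(0); s_(4) = 2768, s_(0) = 0 ⇒ 2768.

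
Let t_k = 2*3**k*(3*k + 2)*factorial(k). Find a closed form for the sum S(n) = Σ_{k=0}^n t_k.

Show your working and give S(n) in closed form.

S(n) = 6*3**n*factorial(n + 1) - 2

Ratio r(k) = 3*(k + 1)*(3*k + 5)/(3*k + 2).
So A=3*k + 3 and B=1, with C=k + 2/3.
Set up (3*k + 3)·f(k+1) − (1)·f(k) − (k + 2/3) = 0.
Degrees (1,0,1) ⇒ d ≤ 0.
Solving with deg f ≤ 0: f(k) = 1/3.
Certificate R = B(k−1)f/C = 1/(3*k + 2) gives s_k = 2*3**k*factorial(k).
Check: Δs_k = 2*3**k*(3*k + 2)*factorial(k). ✓
s_(n+1) = 6*3**n*factorial(n + 1) and s_(0) = 2, so S(n) = 6*3**n*factorial(n + 1) - 2.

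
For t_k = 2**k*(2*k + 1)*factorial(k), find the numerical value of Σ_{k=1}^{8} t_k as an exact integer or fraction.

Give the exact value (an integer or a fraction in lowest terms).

Σ = 185794558

Ratio r(k) = 2*(k + 1)*(2*k + 3)/(2*k + 1).
Take A(k)=2*k + 2, B(k)=1, C(k)=k + 1/2.
Set up (2*k + 2)·f(k+1) − (1)·f(k) − (k + 1/2) = 0.
d = 0 from the (1,0,1) case.
Solve for f: f(k) = 1/2 (degree 0 ≤ 0).
R(k) = B(k−1)·f(k)/C(k) = 1/(2*k + 1); s_k = R·t_k = 2**k*factorial(k).
Check: Δs_k = 2**k*(2*k + 1)*factorial(k). ✓
Evaluate s at k=9 and k=1: 185794560 and 2; difference 185794558.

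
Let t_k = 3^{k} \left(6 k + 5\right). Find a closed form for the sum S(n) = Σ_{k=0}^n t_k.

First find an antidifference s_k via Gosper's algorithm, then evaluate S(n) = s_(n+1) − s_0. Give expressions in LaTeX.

S(n) = 3^{n + 1} + 3^{n + 2} n + 2

The ratio is 3*(6*k + 11)/(6*k + 5).
Factor: A=3; B=1; C=k + 5/6.
Key eq: (3)·f(k+1) = (1)·f(k) + (k + 5/6).
d = 1 from the (0,0,1) case.
Solving with deg f ≤ 1: f(k) = (3*k - 2)/6.
Get s_k = R·t_k = 3**k*(3*k - 2) with R(k) = B(k−1)f(k)/C(k) = (3*k - 2)/(6*k + 5).
Δs = 3**k*(6*k + 5), as required.
Evaluate: s_(n+1) = 3**(n + 1)*(3*n + 1); subtract s_(0) = -2 ⇒ S(n) = 3**(n + 1) + 3**(n + 2)*n + 2.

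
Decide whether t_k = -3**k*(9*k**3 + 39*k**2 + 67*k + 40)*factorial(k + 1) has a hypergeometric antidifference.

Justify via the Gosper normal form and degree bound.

Step 1: r(k) = 3*(9*k**4 + 84*k**3 + 304*k**2 + 499*k + 310)/(9*k**3 + 39*k**2 + 67*k + 40).
Gosper form: A/B · C(k+1)/C(k) with A=3*k + 6, B=1, C=k**3 + 13*k**2/3 + 67*k/9 + 40/9.
f must satisfy (3*k + 6)·f(k+1) − (1)·f(k) = k**3 + 13*k**2/3 + 67*k/9 + 40/9.
Bound: deg f ≤ 2.
A polynomial solution: f(k) = (3*k**2 + 2*k + 2)/9.
Get s_k = R·t_k = -3**k*(3*k**2 + 2*k + 2)*factorial(k + 1) with R(k) = B(k−1)f(k)/C(k) = (3*k**2 + 2*k + 2)/(9*k**3 + 39*k**2 + 67*k + 40).
s_(k+1) − s_k = -3**k*(9*k**3 + 39*k**2 + 67*k + 40)*factorial(k + 1) = t_k.

Yes. s_k = -3**k*(3*k**2 + 2*k + 2)*factorial(k + 1).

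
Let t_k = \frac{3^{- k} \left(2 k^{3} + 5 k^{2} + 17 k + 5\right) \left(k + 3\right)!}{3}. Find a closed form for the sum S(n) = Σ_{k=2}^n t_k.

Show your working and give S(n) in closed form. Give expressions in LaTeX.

S(n) = 3^{- n - 1} \left(- 280 \cdot 3^{n} + 2 n^{6} n! + 23 n^{5} n! + 102 n^{4} n! + 225 n^{3} n! + 268 n^{2} n! + 172 n n! + 48 n!\right)

The ratio is (2*k**4 + 19*k**3 + 77*k**2 + 161*k + 116)/(3*(2*k**3 + 5*k**2 + 17*k + 5)).
Gosper form: A/B · C(k+1)/C(k) with A=k/3 + 4/3, B=1, C=k**3 + 5*k**2/2 + 17*k/2 + 5/2.
Set up (k/3 + 4/3)·f(k+1) − (1)·f(k) − (k**3 + 5*k**2/2 + 17*k/2 + 5/2) = 0.
From deg A=1, deg B=0, deg C=3: d=2.
A polynomial solution: f(k) = 3*(2*k**2 - k + 1)/2.
So s_k = (B(k−1)f/C)·t_k = (3*(2*k**2 - k + 1)/(2*k**3 + 5*k**2 + 17*k + 5))·t_k = (2*k**2 - k + 1)*factorial(k + 3)/3**k.
Check: Δs_k = (2*k**3 + 5*k**2 + 17*k + 5)*factorial(k + 3)/(3*3**k). ✓
Σ_(k=2)^n t_k = s_(n+1) − s_(2) = (3**(-n - 1)*(2*n**2 + 3*n + 2)*factorial(n + 4)) − (280/3), i.e. 3**(-n - 1)*(-280*3**n + 2*n**6*factorial(n) + 23*n**5*factorial(n) + 102*n**4*factorial(n) + 225*n**3*factorial(n) + 268*n**2*factorial(n) + 172*n*factorial(n) + 48*factorial(n)).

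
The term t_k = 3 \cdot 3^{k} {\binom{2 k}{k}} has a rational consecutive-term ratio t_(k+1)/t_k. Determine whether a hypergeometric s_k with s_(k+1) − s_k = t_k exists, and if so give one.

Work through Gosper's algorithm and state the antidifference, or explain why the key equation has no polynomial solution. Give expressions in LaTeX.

t_(k+1)/t_k = 6*(2*k + 1)/(k + 1).
Factor: A=12*k + 6; B=k + 1; C=1.
f must satisfy (12*k + 6)·f(k+1) − (k)·f(k) = 1.
From deg A=1, deg B=1, deg C=0: d=-1.
Bound -1 < 0, so the key equation has no polynomial solution.

none (Gosper's algorithm certifies no s_k)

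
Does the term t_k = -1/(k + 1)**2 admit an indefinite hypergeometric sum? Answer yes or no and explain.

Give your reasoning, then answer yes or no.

r(k) = (k + 1)**2/(k + 2)**2 after simplifying.
Factor: A=k**2 + 2*k + 1; B=k**2 + 4*k + 4; C=1.
Need (k**2 + 2*k + 1)·f(k+1) − (k**2 + 2*k + 1)·f(k) = 1.
d = 0 from the (2,2,0) case.
Write f(k) = c0. Then LHS − RHS = -1, requiring -1 = 0: contradictory. No certificate.

No; the coefficient equations for f are inconsistent.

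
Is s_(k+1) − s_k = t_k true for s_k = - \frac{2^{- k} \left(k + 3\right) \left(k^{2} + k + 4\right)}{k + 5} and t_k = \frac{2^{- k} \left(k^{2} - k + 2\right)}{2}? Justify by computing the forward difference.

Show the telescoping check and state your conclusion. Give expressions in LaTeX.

Invalid: residual \frac{2^{- k} \left(- k^{3} - 6 k^{2} + k - 18\right)}{k^{2} + 11 k + 30} ≠ 0.

s_(k+1) = -(k + 4)*(k + (k + 1)**2 + 5)/(2*2**k*(k + 6))
s_(k+1) − s_k = (k**4 + 8*k**3 + 9*k**2 - 6*k + 24)/(2*2**k*(k**2 + 11*k + 30))
(s_(k+1) − s_k) − t_k = (-k**3 - 6*k**2 + k - 18)/(2**k*(k**2 + 11*k + 30))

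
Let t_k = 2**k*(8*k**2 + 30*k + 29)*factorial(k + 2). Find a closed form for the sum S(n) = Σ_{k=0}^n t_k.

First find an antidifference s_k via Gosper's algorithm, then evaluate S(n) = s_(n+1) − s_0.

t_(k+1)/t_k = 2*(8*k**3 + 70*k**2 + 205*k + 201)/(8*k**2 + 30*k + 29).
Take A(k)=2*k + 6, B(k)=1, C(k)=k**2 + 15*k/4 + 29/8.
Solve (2*k + 6)·f(k+1) − (1)·f(k) = k**2 + 15*k/4 + 29/8.
Degrees (1,0,2) ⇒ d ≤ 1.
A polynomial solution: f(k) = (4*k + 1)/8.
Then R = B(k−1)f/C = (4*k + 1)/(8*k**2 + 30*k + 29), so s_k = R(k)·t_k = 2**k*(4*k + 1)*factorial(k + 2).
Δs = 2**k*(8*k**2 + 30*k + 29)*factorial(k + 2), as required.
Σ_(k=0)^n t_k = s_(n+1) − s_(0) = (2**(n + 1)*(4*n + 5)*factorial(n + 3)) − (2), i.e. 8*2**n*n*factorial(n + 3) + 10*2**n*factorial(n + 3) - 2.

S(n) = 8*2**n*n*factorial(n + 3) + 10*2**n*factorial(n + 3) - 2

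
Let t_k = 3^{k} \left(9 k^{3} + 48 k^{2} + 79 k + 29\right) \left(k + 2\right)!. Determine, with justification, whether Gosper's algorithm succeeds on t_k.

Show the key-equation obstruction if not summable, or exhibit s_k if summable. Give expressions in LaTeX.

Yes. s_k = 3^{k} \left(3 k^{2} + 2 k - 2\right) \left(k + 2\right)!.

Compute t_(k+1)/t_k: get 3*(9*k**4 + 102*k**3 + 427*k**2 + 771*k + 495)/(9*k**3 + 48*k**2 + 79*k + 29).
A = 3*k + 9, B = 1, C = k**3 + 16*k**2/3 + 79*k/9 + 29/9.
Solve (3*k + 9)·f(k+1) − (1)·f(k) = k**3 + 16*k**2/3 + 79*k/9 + 29/9.
From deg A=1, deg B=0, deg C=3: d=2.
Solve for f: f(k) = (3*k**2 + 2*k - 2)/9 (degree 2 ≤ 2).
Then R = B(k−1)f/C = (3*k**2 + 2*k - 2)/(9*k**3 + 48*k**2 + 79*k + 29), so s_k = R(k)·t_k = 3**k*(3*k**2 + 2*k - 2)*factorial(k + 2).
s_(k+1) − s_k = 3**k*(9*k**3 + 48*k**2 + 79*k + 29)*factorial(k + 2) = t_k.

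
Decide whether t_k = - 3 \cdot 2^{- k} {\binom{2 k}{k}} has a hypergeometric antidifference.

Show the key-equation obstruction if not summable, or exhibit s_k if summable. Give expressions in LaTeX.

No — key equation has no polynomial f.

The ratio is (2*k + 1)/(k + 1).
Gosper form: A/B · C(k+1)/C(k) with A=2*k + 1, B=k + 1, C=1.
Solve (2*k + 1)·f(k+1) − (k)·f(k) = 1.
d = -1 from the (1,1,0) case.
Bound -1 < 0, so the key equation has no polynomial solution.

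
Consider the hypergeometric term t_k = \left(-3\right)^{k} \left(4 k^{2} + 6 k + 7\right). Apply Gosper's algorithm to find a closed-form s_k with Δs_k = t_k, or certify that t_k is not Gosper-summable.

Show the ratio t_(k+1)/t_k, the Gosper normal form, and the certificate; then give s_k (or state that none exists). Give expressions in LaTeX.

s_k = \left(-3\right)^{k} \left(- k^{2} - 1\right)

Step 1: r(k) = 3*(-4*k**2 - 14*k - 17)/(4*k**2 + 6*k + 7).
A = -3, B = 1, C = k**2 + 3*k/2 + 7/4.
Need (-3)·f(k+1) − (1)·f(k) = k**2 + 3*k/2 + 7/4.
From deg A=0, deg B=0, deg C=2: d=2.
Solve for f: f(k) = -(k**2 + 1)/4 (degree 2 ≤ 2).
Then R = B(k−1)f/C = -(k**2 + 1)/(4*k**2 + 6*k + 7), so s_k = R(k)·t_k = (-3)**k*(-k**2 - 1).
s_(k+1) − s_k = (-3)**k*(4*k**2 + 6*k + 7) = t_k.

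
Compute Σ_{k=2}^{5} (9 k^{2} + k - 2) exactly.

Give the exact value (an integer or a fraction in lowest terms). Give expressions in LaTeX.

Ratio r(k) = (k + 9*(k + 1)**2 - 1)/(9*k**2 + k - 2).
So A=1 and B=1, with C=k**2 + k/9 - 2/9.
Need (1)·f(k+1) − (1)·f(k) = k**2 + k/9 - 2/9.
d = 3 from the (0,0,2) case.
Solving with deg f ≤ 3: f(k) = k*(3*k**2 - 4*k - 1)/9.
So s_k = (B(k−1)f/C)·t_k = (k*(3*k**2 - 4*k - 1)/(9*k**2 + k - 2))·t_k = k*(3*k**2 - 4*k - 1).
Verify: 9*k**2 + k - 2 matches t_k.
Telescoping: Σ = s_(6) − s_(2) = 498 − (6) = 492.

Σ = 492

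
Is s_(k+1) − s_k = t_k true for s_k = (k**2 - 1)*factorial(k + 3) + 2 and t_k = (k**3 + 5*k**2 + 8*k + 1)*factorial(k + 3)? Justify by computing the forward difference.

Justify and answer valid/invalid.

s_(k+1) = ((k + 1)**2 - 1)*factorial(k + 4) + 2
s_(k+1) − s_k = (k**3 + 5*k**2 + 8*k + 1)*factorial(k + 3)
(s_(k+1) − s_k) − t_k = 0

valid; difference matches t_k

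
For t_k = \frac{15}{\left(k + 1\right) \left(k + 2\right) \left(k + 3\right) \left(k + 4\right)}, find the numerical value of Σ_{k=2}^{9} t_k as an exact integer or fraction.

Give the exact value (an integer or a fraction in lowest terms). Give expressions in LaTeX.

Σ = 23/286

Compute t_(k+1)/t_k: get (k + 1)/(k + 5).
Gosper form: A/B · C(k+1)/C(k) with A=k + 1, B=k + 5, C=1.
Set up (k + 1)·f(k+1) − (k + 4)·f(k) − (1) = 0.
deg f ≤ 3 (via 1,1,0).
Solving with deg f ≤ 3: f(k) = k*(k**2 + 6*k + 11)/18.
Certificate R = B(k−1)f/C = k*(k + 4)*(k**2 + 6*k + 11)/18 gives s_k = 5*k*(k**2 + 6*k + 11)/(6*(k + 1)*(k + 2)*(k + 3)).
Check: Δs_k = 15/(k**4 + 10*k**3 + 35*k**2 + 50*k + 24). ✓
Evaluate s at k=10 and k=2: 475/572 and 3/4; difference 23/286.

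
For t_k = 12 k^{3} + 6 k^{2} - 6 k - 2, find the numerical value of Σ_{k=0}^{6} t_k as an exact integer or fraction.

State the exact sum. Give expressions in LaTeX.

Compute t_(k+1)/t_k: get (6*k**3 + 21*k**2 + 21*k + 5)/(6*k**3 + 3*k**2 - 3*k - 1).
Normal form (A,B,C) = (1, 1, k**3 + k**2/2 - k/2 - 1/6).
f must satisfy (1)·f(k+1) − (1)·f(k) = k**3 + k**2/2 - k/2 - 1/6.
From deg A=0, deg B=0, deg C=3: d=4.
Match coefficients ⇒ f(k) = k*(3*k**3 - 4*k**2 - 3*k + 2)/12.
R(k) = B(k−1)·f(k)/C(k) = k*(3*k**3 - 4*k**2 - 3*k + 2)/(2*(6*k**3 + 3*k**2 - 3*k - 1)); s_k = R·t_k = k*(3*k**3 - 4*k**2 - 3*k + 2).
Δs = 12*k**3 + 6*k**2 - 6*k - 2, as required.
Sum = s_(7) − s_(0); s_(7) = 5698, s_(0) = 0 ⇒ 5698.

Σ = 5698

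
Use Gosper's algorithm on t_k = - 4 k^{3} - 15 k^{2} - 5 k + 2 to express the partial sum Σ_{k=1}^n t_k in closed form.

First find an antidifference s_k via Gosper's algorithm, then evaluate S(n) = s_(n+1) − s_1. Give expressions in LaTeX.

Compute t_(k+1)/t_k: get (4*k**3 + 27*k**2 + 47*k + 22)/(4*k**3 + 15*k**2 + 5*k - 2).
So A=1 and B=1, with C=k**3 + 15*k**2/4 + 5*k/4 - 1/2.
f must satisfy (1)·f(k+1) − (1)·f(k) = k**3 + 15*k**2/4 + 5*k/4 - 1/2.
d = 4 from the (0,0,3) case.
Solving with deg f ≤ 4: f(k) = k*(k**3 + 3*k**2 - 4*k - 2)/4.
So s_k = (B(k−1)f/C)·t_k = (k*(k**3 + 3*k**2 - 4*k - 2)/(4*k**3 + 15*k**2 + 5*k - 2))·t_k = k*(-k**3 - 3*k**2 + 4*k + 2).
s_(k+1) − s_k = -4*k**3 - 15*k**2 - 5*k + 2 = t_k.
Telescope: S(n) = s_(n+1) − s_(1) = -n**4 - 7*n**3 - 11*n**2 - 3*n + 2 − (2) = n*(-n**3 - 7*n**2 - 11*n - 3).

S(n) = n \left(- n^{3} - 7 n^{2} - 11 n - 3\right)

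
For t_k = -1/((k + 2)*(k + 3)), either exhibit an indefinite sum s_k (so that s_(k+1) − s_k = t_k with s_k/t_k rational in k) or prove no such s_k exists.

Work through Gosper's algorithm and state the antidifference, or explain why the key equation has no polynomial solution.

s_k = -k/(2*k + 4)

Step 1: r(k) = (k + 2)/(k + 4).
Gosper form: A/B · C(k+1)/C(k) with A=k + 2, B=k + 4, C=1.
Solve (k + 2)·f(k+1) − (k + 3)·f(k) = 1.
From deg A=1, deg B=1, deg C=0: d=1.
Match coefficients ⇒ f(k) = k/2.
Certificate R = B(k−1)f/C = k*(k + 3)/2 gives s_k = -k/(2*k + 4).
s_(k+1) − s_k = -1/(k**2 + 5*k + 6) = t_k.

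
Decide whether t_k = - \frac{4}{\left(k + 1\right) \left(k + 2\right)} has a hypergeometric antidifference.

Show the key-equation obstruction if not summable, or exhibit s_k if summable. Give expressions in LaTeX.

Yes. s_k = - \frac{4 k}{k + 1}.

t_(k+1)/t_k = (k + 1)/(k + 3).
Gosper form: A/B · C(k+1)/C(k) with A=k + 1, B=k + 3, C=1.
Solve (k + 1)·f(k+1) − (k + 2)·f(k) = 1.
deg f ≤ 1 (via 1,1,0).
A polynomial solution: f(k) = k.
Get s_k = R·t_k = -4*k/(k + 1) with R(k) = B(k−1)f(k)/C(k) = k*(k + 2).
Δs = -4/(k**2 + 3*k + 2), as required.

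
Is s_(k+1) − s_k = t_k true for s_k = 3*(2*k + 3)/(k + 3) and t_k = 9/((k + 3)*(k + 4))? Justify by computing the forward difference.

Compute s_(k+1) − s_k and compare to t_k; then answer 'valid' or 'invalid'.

s_(k+1) = 3*(2*k + 5)/(k + 4)
s_(k+1) − s_k = 9/(k**2 + 7*k + 12)
(s_(k+1) − s_k) − t_k = 0

Valid: the claim telescopes to t_k.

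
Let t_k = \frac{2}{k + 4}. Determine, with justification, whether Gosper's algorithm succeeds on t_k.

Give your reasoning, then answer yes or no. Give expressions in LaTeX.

Ratio r(k) = (k + 4)/(k + 5).
Gosper form: A/B · C(k+1)/C(k) with A=k + 4, B=k + 5, C=1.
Key eq: (k + 4)·f(k+1) = (k + 4)·f(k) + (1).
deg f ≤ 0 (via 1,1,0).
Generic f = c0 gives residual -1; -1 = 0 cannot hold, so t_k is not Gosper-summable.

No. Not Gosper-summable.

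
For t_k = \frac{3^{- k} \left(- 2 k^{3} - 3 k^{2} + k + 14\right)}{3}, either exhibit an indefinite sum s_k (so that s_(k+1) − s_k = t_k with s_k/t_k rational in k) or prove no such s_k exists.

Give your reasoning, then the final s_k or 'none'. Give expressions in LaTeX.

s_k = 3^{- k} \left(k^{3} + 3 k^{2} + 4 k - 3\right)

Step 1: r(k) = (2*k**3 + 9*k**2 + 11*k - 10)/(3*(2*k**3 + 3*k**2 - k - 14)).
Factor: A=1/3; B=1; C=k**3 + 3*k**2/2 - k/2 - 7.
Key eq: (1/3)·f(k+1) = (1)·f(k) + (k**3 + 3*k**2/2 - k/2 - 7).
d = 3 from the (0,0,3) case.
Match coefficients ⇒ f(k) = -3*(k**3 + 3*k**2 + 4*k - 3)/2.
So s_k = (B(k−1)f/C)·t_k = (-3*(k**3 + 3*k**2 + 4*k - 3)/(2*k**3 + 3*k**2 - k - 14))·t_k = (k**3 + 3*k**2 + 4*k - 3)/3**k.
Verify: (-2*k**3 - 3*k**2 + k + 14)/(3*3**k) matches t_k.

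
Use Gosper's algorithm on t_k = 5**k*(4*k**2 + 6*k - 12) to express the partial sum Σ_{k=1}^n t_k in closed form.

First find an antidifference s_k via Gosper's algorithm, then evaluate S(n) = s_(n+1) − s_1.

S(n) = 5*5**n*n**2 + 5*5**n*n - 15*5**n + 15

t_(k+1)/t_k = 5*(2*k**2 + 7*k - 1)/(2*k**2 + 3*k - 6).
Normal form (A,B,C) = (5, 1, k**2 + 3*k/2 - 3).
f must satisfy (5)·f(k+1) − (1)·f(k) = k**2 + 3*k/2 - 3.
Degrees (0,0,2) ⇒ d ≤ 2.
Coefficient equations give f(k) = (k**2 - k - 3)/4.
R(k) = B(k−1)·f(k)/C(k) = (k**2 - k - 3)/(2*(2*k**2 + 3*k - 6)); s_k = R·t_k = 5**k*(k**2 - k - 3).
Check: Δs_k = 5**k*(4*k**2 + 6*k - 12). ✓
Evaluate: s_(n+1) = 5**(n + 1)*(n**2 + n - 3); subtract s_(1) = -15 ⇒ S(n) = 5*5**n*n**2 + 5*5**n*n - 15*5**n + 15.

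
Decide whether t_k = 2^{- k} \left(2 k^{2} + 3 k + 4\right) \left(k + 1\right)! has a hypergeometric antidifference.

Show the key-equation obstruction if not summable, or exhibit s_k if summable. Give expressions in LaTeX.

Compute t_(k+1)/t_k: get (k + 2)*(3*k + 2*(k + 1)**2 + 7)/(2*(2*k**2 + 3*k + 4)).
Factor: A=k/2 + 1; B=1; C=k**2 + 3*k/2 + 2.
Need (k/2 + 1)·f(k+1) − (1)·f(k) = k**2 + 3*k/2 + 2.
From deg A=1, deg B=0, deg C=2: d=1.
Solve for f: f(k) = 2*k + 1 (degree 1 ≤ 1).
Certificate R = B(k−1)f/C = 2*(2*k + 1)/(2*k**2 + 3*k + 4) gives s_k = 2**(1 - k)*(2*k + 1)*factorial(k + 1).
Check: Δs_k = (2*k**2 + 3*k + 4)*factorial(k + 1)/2**k. ✓

Yes. s_k = 2^{1 - k} \left(2 k + 1\right) \left(k + 1\right)!.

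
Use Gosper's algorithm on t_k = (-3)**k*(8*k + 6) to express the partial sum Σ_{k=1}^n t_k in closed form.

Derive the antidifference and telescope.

Compute t_(k+1)/t_k: get 3*(-4*k - 7)/(4*k + 3).
Normal form (A,B,C) = (-3, 1, k + 3/4).
Solve (-3)·f(k+1) − (1)·f(k) = k + 3/4.
d = 1 from the (0,0,1) case.
A polynomial solution: f(k) = -k/4.
R(k) = B(k−1)·f(k)/C(k) = -k/(4*k + 3); s_k = R·t_k = -2*(-3)**k*k.
Δs = (-3)**k*(8*k + 6), as required.
Σ_(k=1)^n t_k = s_(n+1) − s_(1) = (6*(-3)**n*(n + 1)) − (6), i.e. 6*(-3)**n*n + 6*(-3)**n - 6.

S(n) = 6*(-3)**n*n + 6*(-3)**n - 6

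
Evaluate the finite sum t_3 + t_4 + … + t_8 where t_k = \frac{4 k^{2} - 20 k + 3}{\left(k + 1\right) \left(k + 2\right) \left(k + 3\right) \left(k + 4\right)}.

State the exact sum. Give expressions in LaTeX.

Σ = -7/660

Step 1: r(k) = (4*k**3 - 8*k**2 - 25*k - 13)/(4*k**3 - 97*k + 15).
Gosper form: A/B · C(k+1)/C(k) with A=k + 1, B=k + 5, C=k**2 - 5*k + 3/4.
Set up (k + 1)·f(k+1) − (k + 4)·f(k) − (k**2 - 5*k + 3/4) = 0.
d = 3 from the (1,1,2) case.
Coefficient equations give f(k) = k*(k**2 - 18*k + 35)/24.
So s_k = (B(k−1)f/C)·t_k = (k*(k + 4)*(k**2 - 18*k + 35)/(6*(4*k**2 - 20*k + 3)))·t_k = k*(k**2 - 18*k + 35)/(6*(k + 1)*(k + 2)*(k + 3)).
Δs = (4*k**2 - 20*k + 3)/(k**4 + 10*k**3 + 35*k**2 + 50*k + 24), as required.
Evaluate s at k=9 and k=3: -23/440 and -1/24; difference -7/660.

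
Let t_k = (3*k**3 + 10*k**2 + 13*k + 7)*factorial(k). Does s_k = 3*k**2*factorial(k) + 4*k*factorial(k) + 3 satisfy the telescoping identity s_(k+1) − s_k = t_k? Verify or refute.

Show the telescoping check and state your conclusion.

s_(k+1) = 3*k**3*factorial(k) + 13*k**2*factorial(k) + 17*k*factorial(k) + 7*factorial(k) + 3
s_(k+1) − s_k = (3*k**3 + 10*k**2 + 13*k + 7)*factorial(k)
(s_(k+1) − s_k) − t_k = 0

Valid — Δs_k = t_k.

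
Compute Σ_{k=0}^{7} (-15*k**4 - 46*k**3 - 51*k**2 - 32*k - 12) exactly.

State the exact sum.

t_(k+1)/t_k = (15*k**4 + 106*k**3 + 279*k**2 + 332*k + 156)/(15*k**4 + 46*k**3 + 51*k**2 + 32*k + 12).
Gosper form: A/B · C(k+1)/C(k) with A=1, B=1, C=k**4 + 46*k**3/15 + 17*k**2/5 + 32*k/15 + 4/5.
Need (1)·f(k+1) − (1)·f(k) = k**4 + 46*k**3/15 + 17*k**2/5 + 32*k/15 + 4/5.
From deg A=0, deg B=0, deg C=4: d=5.
Coefficient equations give f(k) = k*(k + 1)*(3*k**3 + k**2 - 2*k + 4)/15.
So s_k = (B(k−1)f/C)·t_k = (k*(3*k**3 + k**2 - 2*k + 4)/(15*k**3 + 31*k**2 + 20*k + 12))·t_k = k*(-3*k**4 - 4*k**3 + k**2 - 2*k - 4).
Verify: -15*k**4 - 46*k**3 - 51*k**2 - 32*k - 12 matches t_k.
Σ_(k=0)^(7) t_k = s_(8) − s_(0) = -114336 − (0) = -114336.

Σ = -114336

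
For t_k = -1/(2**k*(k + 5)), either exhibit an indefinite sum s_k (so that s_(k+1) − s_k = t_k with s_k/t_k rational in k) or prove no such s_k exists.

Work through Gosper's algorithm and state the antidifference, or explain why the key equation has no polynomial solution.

t_(k+1)/t_k = (k + 5)/(2*(k + 6)).
Gosper form: A/B · C(k+1)/C(k) with A=k/2 + 5/2, B=k + 6, C=1.
Solve (k/2 + 5/2)·f(k+1) − (k + 5)·f(k) = 1.
deg f ≤ -1 (via 1,1,0).
d = -1 < 0 ⇒ no nonzero polynomial f; not summable.

no hypergeometric antidifference exists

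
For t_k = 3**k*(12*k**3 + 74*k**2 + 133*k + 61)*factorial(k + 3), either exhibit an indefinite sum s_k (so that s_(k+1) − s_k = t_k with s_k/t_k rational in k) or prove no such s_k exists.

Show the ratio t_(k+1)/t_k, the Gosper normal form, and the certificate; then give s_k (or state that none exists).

s_k = 3**k*(4*k**2 + 2*k - 1)*factorial(k + 3)

t_(k+1)/t_k = 3*(12*k**4 + 158*k**3 + 757*k**2 + 1548*k + 1120)/(12*k**3 + 74*k**2 + 133*k + 61).
A = 3*k + 12, B = 1, C = k**3 + 37*k**2/6 + 133*k/12 + 61/12.
Key eq: (3*k + 12)·f(k+1) = (1)·f(k) + (k**3 + 37*k**2/6 + 133*k/12 + 61/12).
Degrees (1,0,3) ⇒ d ≤ 2.
Solving with deg f ≤ 2: f(k) = (4*k**2 + 2*k - 1)/12.
Get s_k = R·t_k = 3**k*(4*k**2 + 2*k - 1)*factorial(k + 3) with R(k) = B(k−1)f(k)/C(k) = (4*k**2 + 2*k - 1)/(12*k**3 + 74*k**2 + 133*k + 61).
Δs = 3**k*(12*k**3 + 74*k**2 + 133*k + 61)*factorial(k + 3), as required.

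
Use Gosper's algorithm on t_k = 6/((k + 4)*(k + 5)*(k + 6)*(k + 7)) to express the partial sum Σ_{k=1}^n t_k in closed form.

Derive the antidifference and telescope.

S(n) = n*(n**2 + 18*n + 107)/(105*(n**3 + 18*n**2 + 107*n + 210))

r(k) = (k + 4)/(k + 8) after simplifying.
Gosper form: A/B · C(k+1)/C(k) with A=k + 4, B=k + 8, C=1.
Solve (k + 4)·f(k+1) − (k + 7)·f(k) = 1.
Degrees (1,1,0) ⇒ d ≤ 3.
Coefficient equations give f(k) = k*(k**2 + 15*k + 74)/360.
Get s_k = R·t_k = k*(k**2 + 15*k + 74)/(60*(k + 4)*(k + 5)*(k + 6)) with R(k) = B(k−1)f(k)/C(k) = k*(k + 7)*(k**2 + 15*k + 74)/360.
Δs = 6/(k**4 + 22*k**3 + 179*k**2 + 638*k + 840), as required.
Telescope: S(n) = s_(n+1) − s_(1) = (n**3 + 18*n**2 + 107*n + 90)/(60*(n**3 + 18*n**2 + 107*n + 210)) − (1/140) = n*(n**2 + 18*n + 107)/(105*(n**3 + 18*n**2 + 107*n + 210)).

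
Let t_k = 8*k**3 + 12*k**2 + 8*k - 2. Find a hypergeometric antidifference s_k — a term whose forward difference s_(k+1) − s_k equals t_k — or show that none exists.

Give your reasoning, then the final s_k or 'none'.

s_k = 2*k*(k**3 - 2)

t_(k+1)/t_k = (4*k**3 + 18*k**2 + 28*k + 13)/(4*k**3 + 6*k**2 + 4*k - 1).
So A=1 and B=1, with C=k**3 + 3*k**2/2 + k - 1/4.
Solve (1)·f(k+1) − (1)·f(k) = k**3 + 3*k**2/2 + k - 1/4.
From deg A=0, deg B=0, deg C=3: d=4.
A polynomial solution: f(k) = k*(k**3 - 2)/4.
So s_k = (B(k−1)f/C)·t_k = (k*(k**3 - 2)/(4*k**3 + 6*k**2 + 4*k - 1))·t_k = 2*k*(k**3 - 2).
Verify: 8*k**3 + 12*k**2 + 8*k - 2 matches t_k.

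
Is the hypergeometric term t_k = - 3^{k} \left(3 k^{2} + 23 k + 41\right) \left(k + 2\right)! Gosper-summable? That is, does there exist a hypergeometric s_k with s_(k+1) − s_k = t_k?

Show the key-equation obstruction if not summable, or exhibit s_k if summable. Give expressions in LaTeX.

t_(k+1)/t_k = 3*(3*k**3 + 38*k**2 + 154*k + 201)/(3*k**2 + 23*k + 41).
Normal form (A,B,C) = (3*k + 9, 1, k**2 + 23*k/3 + 41/3).
Key eq: (3*k + 9)·f(k+1) = (1)·f(k) + (k**2 + 23*k/3 + 41/3).
d = 1 from the (1,0,2) case.
Coefficient equations give f(k) = (k + 4)/3.
So s_k = (B(k−1)f/C)·t_k = ((k + 4)/(3*k**2 + 23*k + 41))·t_k = -3**k*(k + 4)*factorial(k + 2).
s_(k+1) − s_k = -3**k*(3*k**2 + 23*k + 41)*factorial(k + 2) = t_k.

Yes. s_k = - 3^{k} \left(k + 4\right) \left(k + 2\right)!.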